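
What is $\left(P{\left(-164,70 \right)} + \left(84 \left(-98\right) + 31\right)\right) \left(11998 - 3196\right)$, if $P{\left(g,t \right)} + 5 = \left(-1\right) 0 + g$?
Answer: $-73672740$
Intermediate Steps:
$P{\left(g,t \right)} = -5 + g$ ($P{\left(g,t \right)} = -5 + \left(\left(-1\right) 0 + g\right) = -5 + \left(0 + g\right) = -5 + g$)
$\left(P{\left(-164,70 \right)} + \left(84 \left(-98\right) + 31\right)\right) \left(11998 - 3196\right) = \left(\left(-5 - 164\right) + \left(84 \left(-98\right) + 31\right)\right) \left(11998 - 3196\right) = \left(-169 + \left(-8232 + 31\right)\right) 8802 = \left(-169 - 8201\right) 8802 = \left(-8370\right) 8802 = -73672740$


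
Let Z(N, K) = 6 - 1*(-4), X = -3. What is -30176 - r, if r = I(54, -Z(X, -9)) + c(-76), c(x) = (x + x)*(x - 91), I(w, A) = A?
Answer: -55550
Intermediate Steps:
Z(N, K) = 10 (Z(N, K) = 6 + 4 = 10)
c(x) = 2*x*(-91 + x) (c(x) = (2*x)*(-91 + x) = 2*x*(-91 + x))
r = 25374 (r = -1*10 + 2*(-76)*(-91 - 76) = -10 + 2*(-76)*(-167) = -10 + 25384 = 25374)
-30176 - r = -30176 - 1*25374 = -30176 - 25374 = -55550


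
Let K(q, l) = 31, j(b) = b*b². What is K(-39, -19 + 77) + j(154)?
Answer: 3652295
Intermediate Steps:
j(b) = b³
K(-39, -19 + 77) + j(154) = 31 + 154³ = 31 + 3652264 = 3652295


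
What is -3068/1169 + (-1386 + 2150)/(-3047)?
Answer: -10241312/3561943 ≈ -2.8752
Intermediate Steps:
-3068/1169 + (-1386 + 2150)/(-3047) = -3068*1/1169 + 764*(-1/3047) = -3068/1169 - 764/3047 = -10241312/3561943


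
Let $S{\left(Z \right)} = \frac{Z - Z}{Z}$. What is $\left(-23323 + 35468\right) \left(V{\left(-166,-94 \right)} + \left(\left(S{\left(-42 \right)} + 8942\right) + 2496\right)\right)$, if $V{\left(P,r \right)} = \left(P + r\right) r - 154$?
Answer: $433867980$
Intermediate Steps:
$V{\left(P,r \right)} = -154 + r \left(P + r\right)$ ($V{\left(P,r \right)} = r \left(P + r\right) - 154 = -154 + r \left(P + r\right)$)
$S{\left(Z \right)} = 0$ ($S{\left(Z \right)} = \frac{0}{Z} = 0$)
$\left(-23323 + 35468\right) \left(V{\left(-166,-94 \right)} + \left(\left(S{\left(-42 \right)} + 8942\right) + 2496\right)\right) = \left(-23323 + 35468\right) \left(\left(-154 + \left(-94\right)^{2} - -15604\right) + \left(\left(0 + 8942\right) + 2496\right)\right) = 12145 \left(\left(-154 + 8836 + 15604\right) + \left(8942 + 2496\right)\right) = 12145 \left(24286 + 11438\right) = 12145 \cdot 35724 = 433867980$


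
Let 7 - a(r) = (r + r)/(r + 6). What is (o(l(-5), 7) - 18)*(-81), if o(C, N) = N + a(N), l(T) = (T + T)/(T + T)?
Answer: 5346/13 ≈ 411.23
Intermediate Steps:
a(r) = 7 - 2*r/(6 + r) (a(r) = 7 - (r + r)/(r + 6) = 7 - 2*r/(6 + r))
l(T) = 1 (l(T) = (2*T)/((2*T)) = (2*T)*(1/(2*T)) = 1)
o(C, N) = N + (42 + 5*N)/(6 + N)
(o(l(-5), 7) - 18)*(-81) = ((42 + 7**2 + 11*7)/(6 + 7) - 18)*(-81) = ((42 + 49 + 77)/13 - 18)*(-81) = ((1/13)*168 - 18)*(-81) = (168/13 - 18)*(-81) = -66/13*(-81) = 5346/13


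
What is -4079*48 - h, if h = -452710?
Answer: 256918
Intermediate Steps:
-4079*48 - h = -4079*48 - 1*(-452710) = -195792 + 452710 = 256918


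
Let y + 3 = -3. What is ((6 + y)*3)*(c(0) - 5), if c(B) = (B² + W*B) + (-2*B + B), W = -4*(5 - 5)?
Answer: 0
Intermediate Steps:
y = -6 (y = -3 - 3 = -6)
W = 0 (W = -4*0 = 0)
c(B) = B² - B (c(B) = (B² + 0*B) + (-2*B + B) = (B² + 0) - B = B² - B)
((6 + y)*3)*(c(0) - 5) = ((6 - 6)*3)*(0*(-1 + 0) - 5) = (0*3)*(0*(-1) - 5) = 0*(0 - 5) = 0*(-5) = 0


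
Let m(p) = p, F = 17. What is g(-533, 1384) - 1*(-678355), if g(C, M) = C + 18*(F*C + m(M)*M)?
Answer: 34992932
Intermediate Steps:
g(C, M) = 18*M**2 + 307*C (g(C, M) = C + 18*(17*C + M*M) = C + 18*(17*C + M**2) = C + 18*(M**2 + 17*C) = C + (18*M**2 + 306*C) = 18*M**2 + 307*C)
g(-533, 1384) - 1*(-678355) = (18*1384**2 + 307*(-533)) - 1*(-678355) = (18*1915456 - 163631) + 678355 = (34478208 - 163631) + 678355 = 34314577 + 678355 = 34992932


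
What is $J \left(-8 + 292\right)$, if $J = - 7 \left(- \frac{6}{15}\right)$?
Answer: $\frac{3976}{5} \approx 795.2$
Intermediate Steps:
$J = \frac{14}{5}$ ($J = - 7 \left(\left(-6\right) \frac{1}{15}\right) = \left(-7\right) \left(- \frac{2}{5}\right) = \frac{14}{5} \approx 2.8$)
$J \left(-8 + 292\right) = \frac{14 \left(-8 + 292\right)}{5} = \frac{14}{5} \cdot 284 = \frac{3976}{5}$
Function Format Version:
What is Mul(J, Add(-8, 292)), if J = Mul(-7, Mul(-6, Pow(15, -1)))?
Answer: Rational(3976, 5) ≈ 795.20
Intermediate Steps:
J = Rational(14, 5) (J = Mul(-7, Mul(-6, Rational(1, 15))) = Mul(-7, Rational(-2, 5)) = Rational(14, 5) ≈ 2.8000)
Mul(J, Add(-8, 292)) = Mul(Rational(14, 5), Add(-8, 292)) = Mul(Rational(14, 5), 284) = Rational(3976, 5)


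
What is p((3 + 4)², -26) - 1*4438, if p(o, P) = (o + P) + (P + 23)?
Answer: -4418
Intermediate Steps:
p(o, P) = 23 + o + 2*P (p(o, P) = (P + o) + (23 + P) = 23 + o + 2*P)
p((3 + 4)², -26) - 1*4438 = (23 + (3 + 4)² + 2*(-26)) - 1*4438 = (23 + 7² - 52) - 4438 = (23 + 49 - 52) - 4438 = 20 - 4438 = -4418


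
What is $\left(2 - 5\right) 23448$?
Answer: $-70344$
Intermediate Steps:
$\left(2 - 5\right) 23448 = \left(-3\right) 23448 = -70344$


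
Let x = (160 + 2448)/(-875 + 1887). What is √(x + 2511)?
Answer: √160891555/253 ≈ 50.136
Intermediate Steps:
x = 652/253 (x = 2608/1012 = 2608*(1/1012) = 652/253 ≈ 2.5771)
√(x + 2511) = √(652/253 + 2511) = √(635935/253) = √160891555/253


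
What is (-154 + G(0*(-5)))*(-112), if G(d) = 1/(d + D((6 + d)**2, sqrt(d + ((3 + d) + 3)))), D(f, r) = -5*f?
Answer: 776188/45 ≈ 17249.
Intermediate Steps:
G(d) = 1/(d - 5*(6 + d)**2)
(-154 + G(0*(-5)))*(-112) = (-154 + 1/(0*(-5) - 5*(6 + 0*(-5))**2))*(-112) = (-154 + 1/(0 - 5*(6 + 0)**2))*(-112) = (-154 + 1/(0 - 5*6**2))*(-112) = (-154 + 1/(0 - 5*36))*(-112) = (-154 + 1/(0 - 180))*(-112) = (-154 + 1/(-180))*(-112) = (-154 - 1/180)*(-112) = -27721/180*(-112) = 776188/45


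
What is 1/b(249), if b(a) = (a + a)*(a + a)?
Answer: 1/248004 ≈ 4.0322e-6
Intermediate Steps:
b(a) = 4*a² (b(a) = (2*a)*(2*a) = 4*a²)
1/b(249) = 1/(4*249²) = 1/(4*62001) = 1/248004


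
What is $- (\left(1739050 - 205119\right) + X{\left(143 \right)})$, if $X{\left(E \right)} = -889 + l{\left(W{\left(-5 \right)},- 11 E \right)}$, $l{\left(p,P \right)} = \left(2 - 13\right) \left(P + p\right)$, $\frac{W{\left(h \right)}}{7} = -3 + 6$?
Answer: $-1550114$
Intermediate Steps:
$W{\left(h \right)} = 21$ ($W{\left(h \right)} = 7 \left(-3 + 6\right) = 7 \cdot 3 = 21$)
$l{\left(p,P \right)} = - 11 P - 11 p$ ($l{\left(p,P \right)} = - 11 \left(P + p\right) = - 11 P - 11 p$)
$X{\left(E \right)} = -1120 + 121 E$ ($X{\left(E \right)} = -889 - \left(231 + 11 \left(- 11 E\right)\right) = -889 + \left(121 E - 231\right) = -889 + \left(-231 + 121 E\right) = -1120 + 121 E$)
$- (\left(1739050 - 205119\right) + X{\left(143 \right)}) = - (\left(1739050 - 205119\right) + \left(-1120 + 121 \cdot 143\right)) = - (1533931 + \left(-1120 + 17303\right)) = - (1533931 + 16183) = \left(-1\right) 1550114 = -1550114$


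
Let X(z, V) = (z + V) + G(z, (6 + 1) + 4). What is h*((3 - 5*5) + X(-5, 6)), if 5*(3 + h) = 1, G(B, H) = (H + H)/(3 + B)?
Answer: 448/5 ≈ 89.600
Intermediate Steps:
G(B, H) = 2*H/(3 + B) (G(B, H) = (2*H)/(3 + B) = 2*H/(3 + B))
h = -14/5 (h = -3 + (1/5)*1 = -3 + 1/5 = -14/5 ≈ -2.8000)
X(z, V) = V + z + 22/(3 + z) (X(z, V) = (z + V) + 2*((6 + 1) + 4)/(3 + z) = (V + z) + 2*(7 + 4)/(3 + z) = (V + z) + 2*11/(3 + z) = (V + z) + 22/(3 + z) = V + z + 22/(3 + z))
h*((3 - 5*5) + X(-5, 6)) = -14*((3 - 5*5) + (22 + (3 - 5)*(6 - 5))/(3 - 5))/5 = -14*((3 - 25) + (22 - 2*1)/(-2))/5 = -14*(-22 - (22 - 2)/2)/5 = -14*(-22 - 1/2*20)/5 = -14*(-22 - 10)/5 = -14/5*(-32) = 448/5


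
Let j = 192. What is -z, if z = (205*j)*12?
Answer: -472320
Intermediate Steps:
z = 472320 (z = (205*192)*12 = 39360*12 = 472320)
-z = -1*472320 = -472320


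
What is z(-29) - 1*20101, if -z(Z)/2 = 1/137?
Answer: -2753839/137 ≈ -20101.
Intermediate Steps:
z(Z) = -2/137
z(-29) - 1*20101 = -2/137 - 1*20101 = -2/137 - 20101 = -2753839/137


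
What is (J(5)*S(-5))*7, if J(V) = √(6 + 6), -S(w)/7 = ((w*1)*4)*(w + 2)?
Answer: -5880*√3 ≈ -10184.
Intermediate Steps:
S(w) = -28*w*(2 + w) (S(w) = -7*(w*1)*4*(w + 2) = -7*w*4*(2 + w) = -7*4*w*(2 + w) = -28*w*(2 + w))
J(V) = 2*√3 (J(V) = √12 = 2*√3)
(J(5)*S(-5))*7 = ((2*√3)*(-28*(-5)*(2 - 5)))*7 = ((2*√3)*(-28*(-5)*(-3)))*7 = ((2*√3)*(-420))*7 = -840*√3*7 = -5880*√3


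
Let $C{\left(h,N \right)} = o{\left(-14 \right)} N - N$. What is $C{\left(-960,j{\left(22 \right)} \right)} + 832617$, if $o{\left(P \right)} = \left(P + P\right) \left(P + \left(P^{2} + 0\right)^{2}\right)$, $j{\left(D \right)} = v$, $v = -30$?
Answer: $33090327$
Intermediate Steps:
$j{\left(D \right)} = -30$
$o{\left(P \right)} = 2 P \left(P + P^{4}\right)$ ($o{\left(P \right)} = 2 P \left(P + \left(P^{2}\right)^{2}\right) = 2 P \left(P + P^{4}\right)$)
$C{\left(h,N \right)} = - 1075257 N$ ($C{\left(h,N \right)} = 2 \left(-14\right)^{2} \left(1 + \left(-14\right)^{3}\right) N - N = 2 \cdot 196 \left(1 - 2744\right) N - N = 2 \cdot 196 \left(-2743\right) N - N = - 1075256 N - N = - 1075257 N$)
$C{\left(-960,j{\left(22 \right)} \right)} + 832617 = \left(-1075257\right) \left(-30\right) + 832617 = 32257710 + 832617 = 33090327$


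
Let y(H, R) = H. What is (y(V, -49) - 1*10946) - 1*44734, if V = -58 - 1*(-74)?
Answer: -55664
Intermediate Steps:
V = 16 (V = -58 + 74 = 16)
(y(V, -49) - 1*10946) - 1*44734 = (16 - 1*10946) - 1*44734 = (16 - 10946) - 44734 = -10930 - 44734 = -55664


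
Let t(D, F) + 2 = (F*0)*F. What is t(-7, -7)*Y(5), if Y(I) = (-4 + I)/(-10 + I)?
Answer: ⅖ ≈ 0.40000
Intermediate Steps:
t(D, F) = -2 (t(D, F) = -2 + (F*0)*F = -2 + 0*F = -2 + 0 = -2)
Y(I) = (-4 + I)/(-10 + I)
t(-7, -7)*Y(5) = -2*(-4 + 5)/(-10 + 5) = -2/(-5) = -(-2)/5 = -2*(-⅕) = ⅖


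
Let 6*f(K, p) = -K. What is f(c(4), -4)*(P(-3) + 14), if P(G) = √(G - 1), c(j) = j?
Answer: -28/3 - 4*I/3 ≈ -9.3333 - 1.3333*I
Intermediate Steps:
f(K, p) = -K/6 (f(K, p) = (-K)/6 = -K/6)
P(G) = √(-1 + G)
f(c(4), -4)*(P(-3) + 14) = (-⅙*4)*(√(-1 - 3) + 14) = -2*(√(-4) + 14)/3 = -2*(2*I + 14)/3 = -2*(14 + 2*I)/3 = -28/3 - 4*I/3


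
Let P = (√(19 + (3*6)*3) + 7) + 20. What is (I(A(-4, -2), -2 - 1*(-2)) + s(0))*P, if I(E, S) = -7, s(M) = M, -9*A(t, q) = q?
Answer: -189 - 7*√73 ≈ -248.81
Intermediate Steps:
A(t, q) = -q/9
P = 27 + √73 (P = (√(19 + 18*3) + 7) + 20 = (√(19 + 54) + 7) + 20 = (√73 + 7) + 20 = (7 + √73) + 20 = 27 + √73 ≈ 35.544)
(I(A(-4, -2), -2 - 1*(-2)) + s(0))*P = (-7 + 0)*(27 + √73) = -7*(27 + √73) = -189 - 7*√73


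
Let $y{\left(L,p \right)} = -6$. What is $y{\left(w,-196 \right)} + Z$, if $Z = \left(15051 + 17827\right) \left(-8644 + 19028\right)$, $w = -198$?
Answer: $341405146$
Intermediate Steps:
$Z = 341405152$ ($Z = 32878 \cdot 10384 = 341405152$)
$y{\left(w,-196 \right)} + Z = -6 + 341405152 = 341405146$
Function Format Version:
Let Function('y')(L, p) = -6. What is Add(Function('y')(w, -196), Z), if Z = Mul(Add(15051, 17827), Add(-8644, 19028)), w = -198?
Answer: 341405146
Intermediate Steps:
Z = 341405152 (Z = Mul(32878, 10384) = 341405152)
Add(Function('y')(w, -196), Z) = Add(-6, 341405152) = 341405146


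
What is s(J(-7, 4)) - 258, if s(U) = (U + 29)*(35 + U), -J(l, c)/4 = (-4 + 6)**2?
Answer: -11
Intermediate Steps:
J(l, c) = -16 (J(l, c) = -4*(-4 + 6)**2 = -4*2**2 = -4*4 = -16)
s(U) = (29 + U)*(35 + U)
s(J(-7, 4)) - 258 = (1015 + (-16)**2 + 64*(-16)) - 258 = (1015 + 256 - 1024) - 258 = 247 - 258 = -11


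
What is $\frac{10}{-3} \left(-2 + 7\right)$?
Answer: $- \frac{50}{3} \approx -16.667$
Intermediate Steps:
$\frac{10}{-3} \left(-2 + 7\right) = 10 \left(- \frac{1}{3}\right) 5 = \left(- \frac{10}{3}\right) 5 = - \frac{50}{3}$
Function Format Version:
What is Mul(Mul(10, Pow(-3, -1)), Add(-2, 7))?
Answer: Rational(-50, 3) ≈ -16.667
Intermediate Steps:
Mul(Mul(10, Pow(-3, -1)), Add(-2, 7)) = Mul(Mul(10, Rational(-1, 3)), 5) = Mul(Rational(-10, 3), 5) = Rational(-50, 3)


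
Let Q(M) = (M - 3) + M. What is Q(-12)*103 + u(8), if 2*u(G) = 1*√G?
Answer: -2781 + √2 ≈ -2779.6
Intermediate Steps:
Q(M) = -3 + 2*M (Q(M) = (-3 + M) + M = -3 + 2*M)
u(G) = √G/2 (u(G) = (1*√G)/2 = √G/2)
Q(-12)*103 + u(8) = (-3 + 2*(-12))*103 + √8/2 = (-3 - 24)*103 + (2*√2)/2 = -27*103 + √2 = -2781 + √2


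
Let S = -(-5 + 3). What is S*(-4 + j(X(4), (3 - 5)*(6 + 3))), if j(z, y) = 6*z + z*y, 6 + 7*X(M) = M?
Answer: -8/7 ≈ -1.1429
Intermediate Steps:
X(M) = -6/7 + M/7
j(z, y) = 6*z + y*z
S = 2 (S = -1*(-2) = 2)
S*(-4 + j(X(4), (3 - 5)*(6 + 3))) = 2*(-4 + (-6/7 + (⅐)*4)*(6 + (3 - 5)*(6 + 3))) = 2*(-4 + (-6/7 + 4/7)*(6 - 2*9)) = 2*(-4 - 2*(6 - 18)/7) = 2*(-4 - 2/7*(-12)) = 2*(-4 + 24/7) = 2*(-4/7) = -8/7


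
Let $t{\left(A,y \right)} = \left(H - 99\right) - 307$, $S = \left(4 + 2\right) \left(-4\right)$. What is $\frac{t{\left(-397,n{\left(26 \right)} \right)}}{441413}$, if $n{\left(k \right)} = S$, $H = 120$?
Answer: $- \frac{286}{441413} \approx -0.00064792$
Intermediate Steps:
$S = -24$ ($S = 6 \left(-4\right) = -24$)
$n{\left(k \right)} = -24$
$t{\left(A,y \right)} = -286$ ($t{\left(A,y \right)} = \left(120 - 99\right) - 307 = 21 - 307 = -286$)
$\frac{t{\left(-397,n{\left(26 \right)} \right)}}{441413} = - \frac{286}{441413}$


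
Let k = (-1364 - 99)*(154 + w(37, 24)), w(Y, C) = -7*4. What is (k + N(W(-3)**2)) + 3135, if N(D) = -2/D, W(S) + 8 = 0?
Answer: -5798497/32 ≈ -1.8120e+5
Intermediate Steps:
w(Y, C) = -28
W(S) = -8 (W(S) = -8 + 0 = -8)
k = -184338 (k = (-1364 - 99)*(154 - 28) = -1463*126 = -184338)
(k + N(W(-3)**2)) + 3135 = (-184338 - 2/((-8)**2)) + 3135 = (-184338 - 2/64) + 3135 = (-184338 - 2*1/64) + 3135 = (-184338 - 1/32) + 3135 = -5898817/32 + 3135 = -5798497/32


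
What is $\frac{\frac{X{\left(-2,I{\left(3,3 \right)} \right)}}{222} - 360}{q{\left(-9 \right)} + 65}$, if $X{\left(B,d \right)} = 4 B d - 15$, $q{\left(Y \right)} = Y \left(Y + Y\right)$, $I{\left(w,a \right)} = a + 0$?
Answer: $- \frac{26653}{16798} \approx -1.5867$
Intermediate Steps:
$I{\left(w,a \right)} = a$
$q{\left(Y \right)} = 2 Y^{2}$ ($q{\left(Y \right)} = Y 2 Y = 2 Y^{2}$)
$X{\left(B,d \right)} = -15 + 4 B d$ ($X{\left(B,d \right)} = 4 B d - 15 = -15 + 4 B d$)
$\frac{\frac{X{\left(-2,I{\left(3,3 \right)} \right)}}{222} - 360}{q{\left(-9 \right)} + 65} = \frac{\frac{-15 + 4 \left(-2\right) 3}{222} - 360}{2 \left(-9\right)^{2} + 65} = \frac{\left(-15 - 24\right) \frac{1}{222} - 360}{2 \cdot 81 + 65} = \frac{\left(-39\right) \frac{1}{222} - 360}{162 + 65} = \frac{- \frac{13}{74} - 360}{227} = \left(- \frac{26653}{74}\right) \frac{1}{227} = - \frac{26653}{16798}$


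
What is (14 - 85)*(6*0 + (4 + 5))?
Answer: -639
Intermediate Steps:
(14 - 85)*(6*0 + (4 + 5)) = -71*(0 + 9) = -71*9 = -639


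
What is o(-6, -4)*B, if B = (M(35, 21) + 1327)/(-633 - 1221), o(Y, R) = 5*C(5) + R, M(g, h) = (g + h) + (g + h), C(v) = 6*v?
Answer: -105047/927 ≈ -113.32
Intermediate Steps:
M(g, h) = 2*g + 2*h
o(Y, R) = 150 + R (o(Y, R) = 5*(6*5) + R = 5*30 + R = 150 + R)
B = -1439/1854 (B = ((2*35 + 2*21) + 1327)/(-633 - 1221) = ((70 + 42) + 1327)/(-1854) = (112 + 1327)*(-1/1854) = 1439*(-1/1854) = -1439/1854 ≈ -0.77616)
o(-6, -4)*B = (150 - 4)*(-1439/1854) = 146*(-1439/1854) = -105047/927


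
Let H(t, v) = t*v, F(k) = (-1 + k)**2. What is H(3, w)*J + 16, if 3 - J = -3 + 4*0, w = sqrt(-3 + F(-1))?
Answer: 34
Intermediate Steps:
w = 1 (w = sqrt(-3 + (-1 - 1)**2) = sqrt(-3 + (-2)**2) = sqrt(-3 + 4) = sqrt(1) = 1)
J = 6 (J = 3 - (-3 + 4*0) = 3 - (-3 + 0) = 3 - 1*(-3) = 3 + 3 = 6)
H(3, w)*J + 16 = (3*1)*6 + 16 = 3*6 + 16 = 18 + 16 = 34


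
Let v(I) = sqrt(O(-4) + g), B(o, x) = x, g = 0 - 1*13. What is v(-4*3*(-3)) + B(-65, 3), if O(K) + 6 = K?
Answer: 3 + I*sqrt(23) ≈ 3.0 + 4.7958*I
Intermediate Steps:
g = -13 (g = 0 - 13 = -13)
O(K) = -6 + K
v(I) = I*sqrt(23) (v(I) = sqrt((-6 - 4) - 13) = sqrt(-10 - 13) = sqrt(-23) = I*sqrt(23))
v(-4*3*(-3)) + B(-65, 3) = I*sqrt(23) + 3 = 3 + I*sqrt(23)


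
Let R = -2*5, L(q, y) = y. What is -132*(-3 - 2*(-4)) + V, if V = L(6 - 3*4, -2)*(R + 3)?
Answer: -646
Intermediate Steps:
R = -10
V = 14 (V = -2*(-10 + 3) = -2*(-7) = 14)
-132*(-3 - 2*(-4)) + V = -132*(-3 - 2*(-4)) + 14 = -132*(-3 + 8) + 14 = -132*5 + 14 = -660 + 14 = -646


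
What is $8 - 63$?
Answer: $-55$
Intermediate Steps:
$8 - 63 = -55$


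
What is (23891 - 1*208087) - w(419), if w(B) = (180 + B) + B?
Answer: -185214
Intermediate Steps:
w(B) = 180 + 2*B
(23891 - 1*208087) - w(419) = (23891 - 1*208087) - (180 + 2*419) = (23891 - 208087) - (180 + 838) = -184196 - 1*1018 = -184196 - 1018 = -185214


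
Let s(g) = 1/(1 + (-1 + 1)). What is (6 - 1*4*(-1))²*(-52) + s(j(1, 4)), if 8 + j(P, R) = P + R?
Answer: -5199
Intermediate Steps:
j(P, R) = -8 + P + R (j(P, R) = -8 + (P + R) = -8 + P + R)
s(g) = 1 (s(g) = 1/(1 + 0) = 1/1 = 1)
(6 - 1*4*(-1))²*(-52) + s(j(1, 4)) = (6 - 1*4*(-1))²*(-52) + 1 = (6 - 4*(-1))²*(-52) + 1 = (6 + 4)²*(-52) + 1 = 10²*(-52) + 1 = 100*(-52) + 1 = -5200 + 1 = -5199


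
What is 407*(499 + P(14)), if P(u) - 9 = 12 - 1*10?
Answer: 207570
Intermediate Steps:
P(u) = 11 (P(u) = 9 + (12 - 1*10) = 9 + (12 - 10) = 9 + 2 = 11)
407*(499 + P(14)) = 407*(499 + 11) = 407*510 = 207570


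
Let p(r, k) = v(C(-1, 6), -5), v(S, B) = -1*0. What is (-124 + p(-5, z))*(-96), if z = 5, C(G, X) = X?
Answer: 11904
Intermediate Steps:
v(S, B) = 0
p(r, k) = 0
(-124 + p(-5, z))*(-96) = (-124 + 0)*(-96) = -124*(-96) = 11904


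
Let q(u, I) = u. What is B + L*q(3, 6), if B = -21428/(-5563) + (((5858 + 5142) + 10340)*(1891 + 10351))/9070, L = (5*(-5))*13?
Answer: 140430128185/5045641 ≈ 27832.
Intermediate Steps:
L = -325 (L = -25*13 = -325)
B = 145349628160/5045641 (B = -21428*(-1/5563) + ((11000 + 10340)*12242)*(1/9070) = 21428/5563 + (21340*12242)*(1/9070) = 21428/5563 + 261244280*(1/9070) = 21428/5563 + 26124428/907 = 145349628160/5045641 ≈ 28807.)
B + L*q(3, 6) = 145349628160/5045641 - 325*3 = 145349628160/5045641 - 975 = 140430128185/5045641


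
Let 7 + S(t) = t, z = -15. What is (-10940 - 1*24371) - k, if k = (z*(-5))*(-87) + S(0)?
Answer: -28779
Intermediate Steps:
S(t) = -7 + t
k = -6532 (k = -15*(-5)*(-87) + (-7 + 0) = 75*(-87) - 7 = -6525 - 7 = -6532)
(-10940 - 1*24371) - k = (-10940 - 1*24371) - 1*(-6532) = (-10940 - 24371) + 6532 = -35311 + 6532 = -28779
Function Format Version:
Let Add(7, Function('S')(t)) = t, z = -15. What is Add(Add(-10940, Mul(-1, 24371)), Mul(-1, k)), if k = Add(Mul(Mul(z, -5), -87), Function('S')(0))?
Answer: -28779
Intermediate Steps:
Function('S')(t) = Add(-7, t)
k = -6532 (k = Add(Mul(Mul(-15, -5), -87), Add(-7, 0)) = Add(Mul(75, -87), -7) = Add(-6525, -7) = -6532)
Add(Add(-10940, Mul(-1, 24371)), Mul(-1, k)) = Add(Add(-10940, Mul(-1, 24371)), Mul(-1, -6532)) = Add(Add(-10940, -24371), 6532) = Add(-35311, 6532) = -28779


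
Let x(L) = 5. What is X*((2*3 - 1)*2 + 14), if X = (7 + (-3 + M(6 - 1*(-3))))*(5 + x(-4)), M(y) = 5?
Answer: 2160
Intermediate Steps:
X = 90 (X = (7 + (-3 + 5))*(5 + 5) = (7 + 2)*10 = 9*10 = 90)
X*((2*3 - 1)*2 + 14) = 90*((2*3 - 1)*2 + 14) = 90*((6 - 1)*2 + 14) = 90*(5*2 + 14) = 90*(10 + 14) = 90*24 = 2160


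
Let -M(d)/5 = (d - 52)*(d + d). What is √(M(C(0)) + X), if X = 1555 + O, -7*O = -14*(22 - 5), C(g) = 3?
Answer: √3059 ≈ 55.308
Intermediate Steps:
O = 34 (O = -(-2)*(22 - 5) = -(-2)*17 = -⅐*(-238) = 34)
X = 1589 (X = 1555 + 34 = 1589)
M(d) = -10*d*(-52 + d) (M(d) = -5*(d - 52)*(d + d) = -5*(-52 + d)*2*d = -10*d*(-52 + d))
√(M(C(0)) + X) = √(10*3*(52 - 1*3) + 1589) = √(10*3*(52 - 3) + 1589) = √(10*3*49 + 1589) = √(1470 + 1589) = √3059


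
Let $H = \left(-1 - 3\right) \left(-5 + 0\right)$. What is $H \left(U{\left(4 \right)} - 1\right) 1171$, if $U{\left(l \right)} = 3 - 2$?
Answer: $0$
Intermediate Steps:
$U{\left(l \right)} = 1$ ($U{\left(l \right)} = 3 - 2 = 1$)
$H = 20$ ($H = \left(-4\right) \left(-5\right) = 20$)
$H \left(U{\left(4 \right)} - 1\right) 1171 = 20 \left(1 - 1\right) 1171 = 20 \cdot 0 \cdot 1171 = 0 \cdot 1171 = 0$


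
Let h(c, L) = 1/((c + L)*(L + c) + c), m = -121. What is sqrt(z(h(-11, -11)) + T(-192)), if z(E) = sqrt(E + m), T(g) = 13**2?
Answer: sqrt(37810201 + 13244*I*sqrt(34529))/473 ≈ 13.007 + 0.42285*I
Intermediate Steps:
T(g) = 169
h(c, L) = 1/(c + (L + c)**2) (h(c, L) = 1/((L + c)*(L + c) + c) = 1/((L + c)**2 + c) = 1/(c + (L + c)**2))
z(E) = sqrt(-121 + E) (z(E) = sqrt(E - 121) = sqrt(-121 + E))
sqrt(z(h(-11, -11)) + T(-192)) = sqrt(sqrt(-121 + 1/(-11 + (-11 - 11)**2)) + 169) = sqrt(sqrt(-121 + 1/(-11 + (-22)**2)) + 169) = sqrt(sqrt(-121 + 1/(-11 + 484)) + 169) = sqrt(sqrt(-121 + 1/473) + 169) = sqrt(sqrt(-57232/473) + 169) = sqrt(28*I*sqrt(34529)/473 + 169) = sqrt(169 + 28*I*sqrt(34529)/473)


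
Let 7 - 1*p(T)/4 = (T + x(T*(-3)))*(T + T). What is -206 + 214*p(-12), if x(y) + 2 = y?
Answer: 457754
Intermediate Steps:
x(y) = -2 + y
p(T) = 28 - 8*T*(-2 - 2*T) (p(T) = 28 - 4*(T + (-2 + T*(-3)))*(T + T) = 28 - 4*(T + (-2 - 3*T))*2*T = 28 - 4*(-2 - 2*T)*2*T = 28 - 8*T*(-2 - 2*T))
-206 + 214*p(-12) = -206 + 214*(28 + 16*(-12) + 16*(-12)²) = -206 + 214*(28 - 192 + 16*144) = -206 + 214*(28 - 192 + 2304) = -206 + 214*2140 = -206 + 457960 = 457754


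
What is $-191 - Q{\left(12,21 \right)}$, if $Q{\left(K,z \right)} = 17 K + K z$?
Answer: $-647$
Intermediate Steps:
$-191 - Q{\left(12,21 \right)} = -191 - 12 \left(17 + 21\right) = -191 - 12 \cdot 38 = -191 - 456 = -647$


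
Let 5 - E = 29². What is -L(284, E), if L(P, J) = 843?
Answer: -843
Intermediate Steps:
E = -836 (E = 5 - 1*29² = 5 - 1*841 = 5 - 841 = -836)
-L(284, E) = -1*843 = -843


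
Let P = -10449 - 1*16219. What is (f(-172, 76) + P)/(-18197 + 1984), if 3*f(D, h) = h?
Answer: 79928/48639 ≈ 1.6433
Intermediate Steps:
P = -26668 (P = -10449 - 16219 = -26668)
f(D, h) = h/3
(f(-172, 76) + P)/(-18197 + 1984) = ((⅓)*76 - 26668)/(-18197 + 1984) = (76/3 - 26668)/(-16213) = -79928/3*(-1/16213) = 79928/48639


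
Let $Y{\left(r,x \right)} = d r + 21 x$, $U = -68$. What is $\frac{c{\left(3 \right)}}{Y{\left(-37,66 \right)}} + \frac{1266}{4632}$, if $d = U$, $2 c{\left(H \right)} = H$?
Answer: $\frac{103060}{376543} \approx 0.2737$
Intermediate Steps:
$c{\left(H \right)} = \frac{H}{2}$
$d = -68$
$Y{\left(r,x \right)} = - 68 r + 21 x$
$\frac{c{\left(3 \right)}}{Y{\left(-37,66 \right)}} + \frac{1266}{4632} = \frac{\frac{1}{2} \cdot 3}{\left(-68\right) \left(-37\right) + 21 \cdot 66} + \frac{1266}{4632} = \frac{3}{2 \left(2516 + 1386\right)} + 1266 \cdot \frac{1}{4632} = \frac{3}{2 \cdot 3902} + \frac{211}{772} = \frac{3}{2} \cdot \frac{1}{3902} + \frac{211}{772} = \frac{3}{7804} + \frac{211}{772} = \frac{103060}{376543}$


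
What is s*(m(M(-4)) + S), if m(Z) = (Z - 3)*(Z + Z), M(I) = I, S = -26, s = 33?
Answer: 990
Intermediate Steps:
m(Z) = 2*Z*(-3 + Z) (m(Z) = (-3 + Z)*(2*Z) = 2*Z*(-3 + Z))
s*(m(M(-4)) + S) = 33*(2*(-4)*(-3 - 4) - 26) = 33*(2*(-4)*(-7) - 26) = 33*(56 - 26) = 33*30 = 990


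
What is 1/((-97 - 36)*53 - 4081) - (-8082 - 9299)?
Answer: 193450529/11130 ≈ 17381.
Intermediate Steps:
1/((-97 - 36)*53 - 4081) - (-8082 - 9299) = 1/(-133*53 - 4081) - 1*(-17381) = 1/(-7049 - 4081) + 17381 = 1/(-11130) + 17381 = -1/11130 + 17381 = 193450529/11130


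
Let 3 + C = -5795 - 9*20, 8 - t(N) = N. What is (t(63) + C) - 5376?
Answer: -11409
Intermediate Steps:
t(N) = 8 - N
C = -5978 (C = -3 + (-5795 - 9*20) = -3 + (-5795 - 1*180) = -3 + (-5795 - 180) = -3 - 5975 = -5978)
(t(63) + C) - 5376 = ((8 - 1*63) - 5978) - 5376 = ((8 - 63) - 5978) - 5376 = (-55 - 5978) - 5376 = -6033 - 5376 = -11409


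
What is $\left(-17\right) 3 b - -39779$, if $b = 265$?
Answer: $26264$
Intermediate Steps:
$\left(-17\right) 3 b - -39779 = \left(-17\right) 3 \cdot 265 - -39779 = \left(-51\right) 265 + 39779 = -13515 + 39779 = 26264$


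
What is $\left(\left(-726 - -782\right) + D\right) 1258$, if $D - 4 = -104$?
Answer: $-55352$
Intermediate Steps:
$D = -100$ ($D = 4 - 104 = -100$)
$\left(\left(-726 - -782\right) + D\right) 1258 = \left(\left(-726 - -782\right) - 100\right) 1258 = \left(\left(-726 + 782\right) - 100\right) 1258 = \left(56 - 100\right) 1258 = \left(-44\right) 1258 = -55352$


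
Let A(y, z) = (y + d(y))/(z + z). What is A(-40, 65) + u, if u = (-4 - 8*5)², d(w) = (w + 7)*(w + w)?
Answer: 1956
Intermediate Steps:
d(w) = 2*w*(7 + w) (d(w) = (7 + w)*(2*w) = 2*w*(7 + w))
A(y, z) = (y + 2*y*(7 + y))/(2*z) (A(y, z) = (y + 2*y*(7 + y))/(z + z) = (y + 2*y*(7 + y))/((2*z)) = (y + 2*y*(7 + y))*(1/(2*z)) = (y + 2*y*(7 + y))/(2*z))
u = 1936 (u = (-4 - 40)² = (-44)² = 1936)
A(-40, 65) + u = (½)*(-40)*(15 + 2*(-40))/65 + 1936 = (½)*(-40)*(1/65)*(15 - 80) + 1936 = (½)*(-40)*(1/65)*(-65) + 1936 = 20 + 1936 = 1956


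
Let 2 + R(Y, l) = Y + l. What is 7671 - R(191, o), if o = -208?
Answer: 7690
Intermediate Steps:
R(Y, l) = -2 + Y + l (R(Y, l) = -2 + (Y + l) = -2 + Y + l)
7671 - R(191, o) = 7671 - (-2 + 191 - 208) = 7671 - 1*(-19) = 7671 + 19 = 7690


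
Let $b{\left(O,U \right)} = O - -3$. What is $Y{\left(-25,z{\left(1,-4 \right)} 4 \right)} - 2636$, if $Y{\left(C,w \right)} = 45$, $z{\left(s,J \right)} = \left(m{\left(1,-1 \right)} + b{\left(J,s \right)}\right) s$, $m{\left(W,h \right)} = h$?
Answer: $-2591$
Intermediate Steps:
$b{\left(O,U \right)} = 3 + O$ ($b{\left(O,U \right)} = O + 3 = 3 + O$)
$z{\left(s,J \right)} = s \left(2 + J\right)$ ($z{\left(s,J \right)} = \left(-1 + \left(3 + J\right)\right) s = \left(2 + J\right) s = s \left(2 + J\right)$)
$Y{\left(-25,z{\left(1,-4 \right)} 4 \right)} - 2636 = 45 - 2636 = -2591$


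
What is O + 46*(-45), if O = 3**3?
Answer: -2043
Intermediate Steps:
O = 27
O + 46*(-45) = 27 + 46*(-45) = 27 - 2070 = -2043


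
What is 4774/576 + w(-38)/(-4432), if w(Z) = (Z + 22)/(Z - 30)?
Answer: 11240311/1356192 ≈ 8.2881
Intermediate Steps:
w(Z) = (22 + Z)/(-30 + Z)
4774/576 + w(-38)/(-4432) = 4774/576 + ((22 - 38)/(-30 - 38))/(-4432) = 4774*(1/576) + (-16/(-68))*(-1/4432) = 2387/288 - 1/68*(-16)*(-1/4432) = 2387/288 + (4/17)*(-1/4432) = 2387/288 - 1/18836 = 11240311/1356192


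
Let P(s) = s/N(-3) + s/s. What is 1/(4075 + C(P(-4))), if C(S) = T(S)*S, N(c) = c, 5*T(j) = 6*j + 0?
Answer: 15/61223 ≈ 0.00024501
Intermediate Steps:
T(j) = 6*j/5 (T(j) = (6*j + 0)/5 = (6*j)/5 = 6*j/5)
P(s) = 1 - s/3 (P(s) = s/(-3) + s/s = s*(-⅓) + 1 = -s/3 + 1 = 1 - s/3)
C(S) = 6*S²/5 (C(S) = (6*S/5)*S = 6*S²/5)
1/(4075 + C(P(-4))) = 1/(4075 + 6*(1 - ⅓*(-4))²/5) = 1/(4075 + 6*(1 + 4/3)²/5) = 1/(4075 + 6*(7/3)²/5) = 1/(4075 + (6/5)*(49/9)) = 1/(4075 + 98/15) = 1/(61223/15) = 15/61223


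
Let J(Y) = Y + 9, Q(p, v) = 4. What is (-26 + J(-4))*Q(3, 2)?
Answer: -84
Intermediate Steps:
J(Y) = 9 + Y
(-26 + J(-4))*Q(3, 2) = (-26 + (9 - 4))*4 = (-26 + 5)*4 = -21*4 = -84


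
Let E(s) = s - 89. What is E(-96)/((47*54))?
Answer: -185/2538 ≈ -0.072892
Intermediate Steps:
E(s) = -89 + s
E(-96)/((47*54)) = (-89 - 96)/((47*54)) = -185/2538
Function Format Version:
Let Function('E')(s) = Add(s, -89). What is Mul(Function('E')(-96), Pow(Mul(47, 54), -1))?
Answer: Rational(-185, 2538) ≈ -0.072892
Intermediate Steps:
Function('E')(s) = Add(-89, s)
Mul(Function('E')(-96), Pow(Mul(47, 54), -1)) = Mul(Add(-89, -96), Pow(Mul(47, 54), -1)) = Mul(-185, Pow(2538, -1)) = Mul(-185, Rational(1, 2538)) = Rational(-185, 2538)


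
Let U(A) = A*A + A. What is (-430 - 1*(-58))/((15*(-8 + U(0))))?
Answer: 31/10 ≈ 3.1000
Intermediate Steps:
U(A) = A + A² (U(A) = A² + A = A + A²)
(-430 - 1*(-58))/((15*(-8 + U(0)))) = (-430 - 1*(-58))/((15*(-8 + 0*(1 + 0)))) = (-430 + 58)/((15*(-8 + 0*1))) = -372*1/(15*(-8 + 0)) = -372/(15*(-8)) = -372/(-120) = -372*(-1/120) = 31/10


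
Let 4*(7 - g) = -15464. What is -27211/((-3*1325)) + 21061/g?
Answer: 21011742/1710575 ≈ 12.283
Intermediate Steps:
g = 3873 (g = 7 - 1/4*(-15464) = 7 + 3866 = 3873)
-27211/((-3*1325)) + 21061/g = -27211/((-3*1325)) + 21061/3873 = -27211/(-3975) + 21061*(1/3873) = -27211*(-1/3975) + 21061/3873 = 27211/3975 + 21061/3873 = 21011742/1710575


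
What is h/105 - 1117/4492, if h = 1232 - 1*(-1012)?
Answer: 3320921/157220 ≈ 21.123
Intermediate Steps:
h = 2244 (h = 1232 + 1012 = 2244)
h/105 - 1117/4492 = 2244/105 - 1117/4492 = 2244*(1/105) - 1117*1/4492 = 748/35 - 1117/4492 = 3320921/157220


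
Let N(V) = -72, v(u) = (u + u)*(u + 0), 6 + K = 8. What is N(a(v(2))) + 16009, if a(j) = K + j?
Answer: 15937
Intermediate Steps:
K = 2 (K = -6 + 8 = 2)
v(u) = 2*u² (v(u) = (2*u)*u = 2*u²)
a(j) = 2 + j
N(a(v(2))) + 16009 = -72 + 16009 = 15937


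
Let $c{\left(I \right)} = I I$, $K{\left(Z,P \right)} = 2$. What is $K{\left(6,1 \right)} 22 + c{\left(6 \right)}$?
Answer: $80$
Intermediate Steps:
$c{\left(I \right)} = I^{2}$
$K{\left(6,1 \right)} 22 + c{\left(6 \right)} = 2 \cdot 22 + 6^{2} = 44 + 36 = 80$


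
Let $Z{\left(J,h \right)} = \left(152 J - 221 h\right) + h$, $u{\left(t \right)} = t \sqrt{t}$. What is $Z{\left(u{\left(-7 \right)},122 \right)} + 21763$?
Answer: $-5077 - 1064 i \sqrt{7} \approx -5077.0 - 2815.1 i$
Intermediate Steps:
$u{\left(t \right)} = t^{\frac{3}{2}}$
$Z{\left(J,h \right)} = - 220 h + 152 J$ ($Z{\left(J,h \right)} = \left(- 221 h + 152 J\right) + h = - 220 h + 152 J$)
$Z{\left(u{\left(-7 \right)},122 \right)} + 21763 = \left(\left(-220\right) 122 + 152 \left(-7\right)^{\frac{3}{2}}\right) + 21763 = \left(-26840 + 152 \left(- 7 i \sqrt{7}\right)\right) + 21763 = \left(-26840 - 1064 i \sqrt{7}\right) + 21763 = -5077 - 1064 i \sqrt{7}$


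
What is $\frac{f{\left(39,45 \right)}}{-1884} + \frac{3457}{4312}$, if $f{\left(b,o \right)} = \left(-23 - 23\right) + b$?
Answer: $\frac{1635793}{2030952} \approx 0.80543$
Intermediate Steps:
$f{\left(b,o \right)} = -46 + b$
$\frac{f{\left(39,45 \right)}}{-1884} + \frac{3457}{4312} = \frac{-46 + 39}{-1884} + \frac{3457}{4312} = \left(-7\right) \left(- \frac{1}{1884}\right) + 3457 \cdot \frac{1}{4312} = \frac{7}{1884} + \frac{3457}{4312} = \frac{1635793}{2030952}$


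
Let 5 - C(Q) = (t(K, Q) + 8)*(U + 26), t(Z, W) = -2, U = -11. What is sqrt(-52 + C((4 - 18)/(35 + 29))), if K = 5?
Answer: I*sqrt(137) ≈ 11.705*I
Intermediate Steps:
C(Q) = -85 (C(Q) = 5 - (-2 + 8)*(-11 + 26) = 5 - 6*15 = 5 - 1*90 = 5 - 90 = -85)
sqrt(-52 + C((4 - 18)/(35 + 29))) = sqrt(-52 - 85) = sqrt(-137) = I*sqrt(137)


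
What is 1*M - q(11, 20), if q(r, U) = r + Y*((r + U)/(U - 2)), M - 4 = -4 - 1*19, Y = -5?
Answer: -385/18 ≈ -21.389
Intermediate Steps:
M = -19 (M = 4 + (-4 - 1*19) = 4 + (-4 - 19) = 4 - 23 = -19)
q(r, U) = r - 5*(U + r)/(-2 + U) (q(r, U) = r - 5*(r + U)/(U - 2) = r - 5*(U + r)/(-2 + U))
1*M - q(11, 20) = 1*(-19) - (-7*11 - 5*20 + 20*11)/(-2 + 20) = -19 - (-77 - 100 + 220)/18 = -19 - 43/18 = -385/18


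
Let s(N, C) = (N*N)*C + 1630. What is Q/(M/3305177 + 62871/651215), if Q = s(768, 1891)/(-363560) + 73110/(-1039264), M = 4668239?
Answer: -31187429130742858827319841/15339276823399371920896 ≈ -2033.2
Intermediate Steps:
s(N, C) = 1630 + C*N² (s(N, C) = N²*C + 1630 = C*N² + 1630 = 1630 + C*N²)
Q = -72448677646531/23614676240 (Q = (1630 + 1891*768²)/(-363560) + 73110/(-1039264) = (1630 + 1891*589824)*(-1/363560) + 73110*(-1/1039264) = (1630 + 1115357184)*(-1/363560) - 36555/519632 = 1115358814*(-1/363560) - 36555/519632 = -557679407/181780 - 36555/519632 = -72448677646531/23614676240 ≈ -3068.0)
Q/(M/3305177 + 62871/651215) = -72448677646531/(23614676240*(4668239/3305177 + 62871/651215)) = -72448677646531/(23614676240*3247827043552/2152380840055) = -72448677646531/23614676240*2152380840055/3247827043552 = -31187429130742858827319841/15339276823399371920896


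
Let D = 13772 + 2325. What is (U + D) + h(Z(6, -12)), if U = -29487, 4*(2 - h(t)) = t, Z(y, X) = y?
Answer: -26779/2 ≈ -13390.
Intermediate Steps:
h(t) = 2 - t/4
D = 16097
(U + D) + h(Z(6, -12)) = (-29487 + 16097) + (2 - 1/4*6) = -13390 + (2 - 3/2) = -13390 + 1/2 = -26779/2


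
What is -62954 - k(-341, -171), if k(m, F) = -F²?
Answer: -33713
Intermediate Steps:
-62954 - k(-341, -171) = -62954 - (-1)*(-171)² = -62954 - (-1)*29241 = -62954 - 1*(-29241) = -62954 + 29241 = -33713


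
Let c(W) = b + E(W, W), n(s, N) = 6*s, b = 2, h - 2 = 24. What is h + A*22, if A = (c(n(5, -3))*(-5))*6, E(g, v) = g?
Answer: -21094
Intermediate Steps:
h = 26 (h = 2 + 24 = 26)
c(W) = 2 + W
A = -960 (A = ((2 + 6*5)*(-5))*6 = ((2 + 30)*(-5))*6 = (32*(-5))*6 = -160*6 = -960)
h + A*22 = 26 - 960*22 = 26 - 21120 = -21094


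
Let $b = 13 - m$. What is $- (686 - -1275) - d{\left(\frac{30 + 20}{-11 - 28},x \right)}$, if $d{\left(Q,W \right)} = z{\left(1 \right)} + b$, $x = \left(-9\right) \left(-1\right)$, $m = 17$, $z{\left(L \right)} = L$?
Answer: $-1958$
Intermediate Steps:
$b = -4$ ($b = 13 - 17 = -4$)
$x = 9$
$d{\left(Q,W \right)} = -3$ ($d{\left(Q,W \right)} = 1 - 4 = -3$)
$- (686 - -1275) - d{\left(\frac{30 + 20}{-11 - 28},x \right)} = - (686 - -1275) - -3 = - (686 + 1275) + 3 = \left(-1\right) 1961 + 3 = -1961 + 3 = -1958$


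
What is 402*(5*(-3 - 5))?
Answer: -16080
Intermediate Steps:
402*(5*(-3 - 5)) = 402*(5*(-8)) = 402*(-40) = -16080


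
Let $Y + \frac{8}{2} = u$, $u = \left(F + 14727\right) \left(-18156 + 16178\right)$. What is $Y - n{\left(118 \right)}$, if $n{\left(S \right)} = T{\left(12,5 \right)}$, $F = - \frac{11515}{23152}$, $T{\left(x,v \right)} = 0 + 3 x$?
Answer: $- \frac{337198024161}{11576} \approx -2.9129 \cdot 10^{7}$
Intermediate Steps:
$T{\left(x,v \right)} = 3 x$
$F = - \frac{11515}{23152}$ ($F = \left(-11515\right) \frac{1}{23152} = - \frac{11515}{23152} \approx -0.49736$)
$n{\left(S \right)} = 36$ ($n{\left(S \right)} = 3 \cdot 12 = 36$)
$u = - \frac{337197561121}{11576}$ ($u = \left(- \frac{11515}{23152} + 14727\right) \left(-18156 + 16178\right) = \frac{340947989}{23152} \left(-1978\right) = - \frac{337197561121}{11576} \approx -2.9129 \cdot 10^{7}$)
$Y = - \frac{337197607425}{11576}$ ($Y = -4 - \frac{337197561121}{11576} = - \frac{337197607425}{11576} \approx -2.9129 \cdot 10^{7}$)
$Y - n{\left(118 \right)} = - \frac{337197607425}{11576} - 36 = - \frac{337198024161}{11576}$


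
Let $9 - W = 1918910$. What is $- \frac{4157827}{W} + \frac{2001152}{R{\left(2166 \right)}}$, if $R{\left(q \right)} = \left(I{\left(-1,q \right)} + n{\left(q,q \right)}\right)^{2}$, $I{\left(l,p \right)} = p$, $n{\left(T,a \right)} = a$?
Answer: $\frac{5116670338075}{2250657874989} \approx 2.2734$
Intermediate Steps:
$W = -1918901$ ($W = 9 - 1918910 = -1918901$)
$R{\left(q \right)} = 4 q^{2}$ ($R{\left(q \right)} = \left(q + q\right)^{2} = \left(2 q\right)^{2} = 4 q^{2}$)
$- \frac{4157827}{W} + \frac{2001152}{R{\left(2166 \right)}} = - \frac{4157827}{-1918901} + \frac{2001152}{4 \cdot 2166^{2}} = \left(-4157827\right) \left(- \frac{1}{1918901}\right) + \frac{2001152}{4 \cdot 4691556} = \frac{4157827}{1918901} + \frac{2001152}{18766224} = \frac{4157827}{1918901} + 2001152 \cdot \frac{1}{18766224} = \frac{4157827}{1918901} + \frac{125072}{1172889} = \frac{5116670338075}{2250657874989}$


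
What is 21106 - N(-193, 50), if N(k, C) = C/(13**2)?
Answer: 3566864/169 ≈ 21106.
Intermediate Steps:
N(k, C) = C/169
21106 - N(-193, 50) = 21106 - 50/169 = 3566864/169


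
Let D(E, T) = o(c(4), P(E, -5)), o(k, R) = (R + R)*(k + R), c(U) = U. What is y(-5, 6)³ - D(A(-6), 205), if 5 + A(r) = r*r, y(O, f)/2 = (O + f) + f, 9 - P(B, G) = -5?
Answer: 2240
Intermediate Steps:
P(B, G) = 14 (P(B, G) = 9 - 1*(-5) = 9 + 5 = 14)
y(O, f) = 2*O + 4*f (y(O, f) = 2*((O + f) + f) = 2*(O + 2*f) = 2*O + 4*f)
A(r) = -5 + r² (A(r) = -5 + r*r = -5 + r²)
o(k, R) = 2*R*(R + k) (o(k, R) = (2*R)*(R + k) = 2*R*(R + k))
D(E, T) = 504 (D(E, T) = 2*14*(14 + 4) = 2*14*18 = 504)
y(-5, 6)³ - D(A(-6), 205) = (2*(-5) + 4*6)³ - 1*504 = (-10 + 24)³ - 504 = 14³ - 504 = 2744 - 504 = 2240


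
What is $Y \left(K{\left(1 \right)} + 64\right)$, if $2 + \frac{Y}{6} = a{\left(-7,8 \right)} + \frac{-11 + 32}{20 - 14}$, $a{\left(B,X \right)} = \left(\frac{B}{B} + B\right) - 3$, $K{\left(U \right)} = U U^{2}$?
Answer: $-2925$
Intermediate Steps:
$K{\left(U \right)} = U^{3}$
$a{\left(B,X \right)} = -2 + B$ ($a{\left(B,X \right)} = \left(1 + B\right) - 3 = -2 + B$)
$Y = -45$ ($Y = -12 + 6 \left(\left(-2 - 7\right) + \frac{-11 + 32}{20 - 14}\right) = -12 + 6 \left(-9 + \frac{21}{6}\right) = -12 + 6 \left(-9 + 21 \cdot \frac{1}{6}\right) = -12 + 6 \left(-9 + \frac{7}{2}\right) = -12 + 6 \left(- \frac{11}{2}\right) = -12 - 33 = -45$)
$Y \left(K{\left(1 \right)} + 64\right) = - 45 \left(1^{3} + 64\right) = - 45 \left(1 + 64\right) = \left(-45\right) 65 = -2925$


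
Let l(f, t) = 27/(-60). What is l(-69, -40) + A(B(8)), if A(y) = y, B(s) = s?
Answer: 151/20 ≈ 7.5500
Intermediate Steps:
l(f, t) = -9/20 (l(f, t) = 27*(-1/60) = -9/20)
l(-69, -40) + A(B(8)) = -9/20 + 8 = 151/20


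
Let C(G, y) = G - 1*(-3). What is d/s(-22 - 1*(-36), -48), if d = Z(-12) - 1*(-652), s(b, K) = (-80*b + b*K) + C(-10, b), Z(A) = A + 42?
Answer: -682/1799 ≈ -0.37910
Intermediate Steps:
Z(A) = 42 + A
C(G, y) = 3 + G (C(G, y) = G + 3 = 3 + G)
s(b, K) = -7 - 80*b + K*b (s(b, K) = (-80*b + b*K) + (3 - 10) = (-80*b + K*b) - 7 = -7 - 80*b + K*b)
d = 682 (d = (42 - 12) - 1*(-652) = 30 + 652 = 682)
d/s(-22 - 1*(-36), -48) = 682/(-7 - 80*(-22 - 1*(-36)) - 48*(-22 - 1*(-36))) = 682/(-7 - 80*(-22 + 36) - 48*(-22 + 36)) = 682/(-7 - 80*14 - 48*14) = 682/(-7 - 1120 - 672) = 682/(-1799) = 682*(-1/1799) = -682/1799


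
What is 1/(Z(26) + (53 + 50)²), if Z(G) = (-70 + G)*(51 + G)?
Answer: 1/7221 ≈ 0.00013848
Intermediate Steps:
1/(Z(26) + (53 + 50)²) = 1/((-3570 + 26² - 19*26) + (53 + 50)²) = 1/((-3570 + 676 - 494) + 103²) = 1/(-3388 + 10609) = 1/7221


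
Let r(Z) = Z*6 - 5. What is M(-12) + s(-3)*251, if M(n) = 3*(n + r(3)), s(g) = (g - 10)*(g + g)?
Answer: 19581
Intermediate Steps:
r(Z) = -5 + 6*Z (r(Z) = 6*Z - 5 = -5 + 6*Z)
s(g) = 2*g*(-10 + g) (s(g) = (-10 + g)*(2*g) = 2*g*(-10 + g))
M(n) = 39 + 3*n (M(n) = 3*(n + (-5 + 6*3)) = 3*(n + (-5 + 18)) = 3*(n + 13) = 3*(13 + n) = 39 + 3*n)
M(-12) + s(-3)*251 = (39 + 3*(-12)) + (2*(-3)*(-10 - 3))*251 = (39 - 36) + (2*(-3)*(-13))*251 = 3 + 78*251 = 3 + 19578 = 19581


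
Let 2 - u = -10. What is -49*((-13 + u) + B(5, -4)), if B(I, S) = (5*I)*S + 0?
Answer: 4949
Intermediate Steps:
u = 12 (u = 2 - 1*(-10) = 2 + 10 = 12)
B(I, S) = 5*I*S (B(I, S) = 5*I*S + 0 = 5*I*S)
-49*((-13 + u) + B(5, -4)) = -49*((-13 + 12) + 5*5*(-4)) = -49*(-1 - 100) = -49*(-101) = 4949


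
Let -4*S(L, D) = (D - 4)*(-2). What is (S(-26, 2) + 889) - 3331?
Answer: -2443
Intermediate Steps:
S(L, D) = -2 + D/2 (S(L, D) = -(D - 4)*(-2)/4 = -(-4 + D)*(-2)/4 = -(8 - 2*D)/4 = -2 + D/2)
(S(-26, 2) + 889) - 3331 = ((-2 + (½)*2) + 889) - 3331 = ((-2 + 1) + 889) - 3331 = (-1 + 889) - 3331 = 888 - 3331 = -2443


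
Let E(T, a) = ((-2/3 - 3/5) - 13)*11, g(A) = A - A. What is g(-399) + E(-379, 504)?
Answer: -2354/15 ≈ -156.93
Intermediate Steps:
g(A) = 0
E(T, a) = -2354/15 (E(T, a) = ((-2*1/3 - 3*1/5) - 13)*11 = ((-2/3 - 3/5) - 13)*11 = (-19/15 - 13)*11 = -214/15*11 = -2354/15)
g(-399) + E(-379, 504) = 0 - 2354/15 = -2354/15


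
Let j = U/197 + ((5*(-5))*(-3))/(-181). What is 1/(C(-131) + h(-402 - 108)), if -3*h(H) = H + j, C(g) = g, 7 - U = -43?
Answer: 106971/4177594 ≈ 0.025606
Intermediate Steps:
U = 50 (U = 7 - 1*(-43) = 7 + 43 = 50)
j = -5725/35657 (j = 50/197 + ((5*(-5))*(-3))/(-181) = 50*(1/197) - 25*(-3)*(-1/181) = 50/197 + 75*(-1/181) = 50/197 - 75/181 = -5725/35657 ≈ -0.16056)
h(H) = 5725/106971 - H/3 (h(H) = -(H - 5725/35657)/3 = -(-5725/35657 + H)/3 = 5725/106971 - H/3)
1/(C(-131) + h(-402 - 108)) = 1/(-131 + (5725/106971 - (-402 - 108)/3)) = 1/(-131 + (5725/106971 - ⅓*(-510))) = 1/(-131 + (5725/106971 + 170)) = 1/(-131 + 18190795/106971) = 1/(4177594/106971) = 106971/4177594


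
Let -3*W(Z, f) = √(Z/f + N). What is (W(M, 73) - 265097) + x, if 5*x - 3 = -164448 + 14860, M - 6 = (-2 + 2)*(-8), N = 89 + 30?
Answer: -295014 - √634589/219 ≈ -2.9502e+5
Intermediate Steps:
N = 119
M = 6 (M = 6 + (-2 + 2)*(-8) = 6 + 0*(-8) = 6 + 0 = 6)
W(Z, f) = -√(119 + Z/f)/3 (W(Z, f) = -√(Z/f + 119)/3 = -√(119 + Z/f)/3)
x = -29917 (x = ⅗ + (-164448 + 14860)/5 = ⅗ + (⅕)*(-149588) = ⅗ - 149588/5 = -29917)
(W(M, 73) - 265097) + x = (-√(119 + 6/73)/3 - 265097) - 29917 = (-√634589/219 - 265097) - 29917 = (-265097 - √634589/219) - 29917 = -295014 - √634589/219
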